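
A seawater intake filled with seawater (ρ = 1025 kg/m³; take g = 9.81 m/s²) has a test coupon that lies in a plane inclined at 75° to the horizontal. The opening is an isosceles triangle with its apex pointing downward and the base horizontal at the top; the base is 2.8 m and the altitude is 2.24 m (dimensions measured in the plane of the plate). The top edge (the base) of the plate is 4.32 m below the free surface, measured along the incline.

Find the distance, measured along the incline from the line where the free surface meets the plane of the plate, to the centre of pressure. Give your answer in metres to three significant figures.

y_p = 5.12 m

γ = ρg = 1025 × 9.81 / 1000 = 10.05525 kN/m³.
Let θ = 75° be the plate's angle to the horizontal; measure y along the incline from where the plane meets the free surface. Vertical depth h = y·sinθ with sinθ = 0.965926.
With the apex down, the centroid sits h/3 = 2.24/3 = 0.746667 m below the base (the top edge), so y_c = 4.32 + 0.746667 = 5.06667 m and h_c = 5.06667 × 0.965926 = 4.89403 m.
A = ½ × 2.8 × 2.24 = 3.136 m².
Resultant F = γ·h_c·A = 10.05525 × 4.89403 × 3.136 = 154.325 kN.
I_c = b·h³/36 = 2.8 × 2.24³/36 = 0.874177 m⁴.
Centre of pressure: y_p = y_c + I_c/(y_c·A) = 5.06667 + 0.874177/(5.06667 × 3.136) = 5.06667 + 0.0550175 = 5.12169 m along the plane.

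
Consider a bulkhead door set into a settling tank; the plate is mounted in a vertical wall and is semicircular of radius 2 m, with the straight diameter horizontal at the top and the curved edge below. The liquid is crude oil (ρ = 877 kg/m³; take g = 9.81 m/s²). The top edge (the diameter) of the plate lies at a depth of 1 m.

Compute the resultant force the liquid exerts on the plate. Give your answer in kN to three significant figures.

F ≈ 99.9 kN

γ = ρg = 877 × 9.81 / 1000 = 8.60337 kN/m³.
The centroid of a semicircle lies 4r/(3π) = 0.848826 m from the diameter, here below the top edge, so the centroid depth is h_c = 1 + 0.848826 = 1.84883 m.
A = πr²/2 = π × 2²/2 = 6.28319 m².
Resultant F = γ·h_c·A = 8.60337 × 1.84883 × 6.28319 = 99.9415 kN.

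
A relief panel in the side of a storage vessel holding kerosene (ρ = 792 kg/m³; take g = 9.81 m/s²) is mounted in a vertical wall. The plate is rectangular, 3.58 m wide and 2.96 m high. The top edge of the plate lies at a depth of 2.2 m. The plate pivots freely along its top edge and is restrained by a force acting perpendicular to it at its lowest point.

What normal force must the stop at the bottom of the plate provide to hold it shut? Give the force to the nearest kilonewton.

γ = ρg = 792 × 9.81 / 1000 = 7.76952 kN/m³.
The centroid lies 2.96/2 = 1.48 m below the top edge, so the centroid depth is h_c = 2.2 + 1.48 = 3.68 m.
A = 3.58 × 2.96 = 10.5968 m².
Resultant F = γ·h_c·A = 7.76952 × 3.68 × 10.5968 = 302.982 kN.
I_c = b·h³/12 = 3.58 × 2.96³/12 = 7.73708 m⁴.
Centre of pressure: y_p = y_c + I_c/(y_c·A) = 3.68 + 7.73708/(3.68 × 10.5968) = 3.68 + 0.198406 = 3.87841 m along the plane.
The resultant acts 1.48 + 0.198406 = 1.67841 m (along the plate) below the hinge at the top edge, so the moment about the hinge is M = F × 1.67841 = 302.982 × 1.67841 = 508.528 kN·m.
A normal force at the bottom, 2.96 m from the hinge, must supply this moment: P = 508.528/2.96 = 171.8 kN.

P ≈ 172 kN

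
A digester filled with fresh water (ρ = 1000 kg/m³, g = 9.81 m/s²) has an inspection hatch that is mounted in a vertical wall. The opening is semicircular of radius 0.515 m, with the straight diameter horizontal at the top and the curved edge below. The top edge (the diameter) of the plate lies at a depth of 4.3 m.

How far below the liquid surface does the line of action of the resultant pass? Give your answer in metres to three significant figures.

h_p = 4.52 m

γ = ρg = 1000 × 9.81 = 9810 N/m³ = 9.81 kN/m³.
The centroid of a semicircle lies 4r/(3π) = 0.218573 m from the diameter, here below the top edge, so the centroid depth is h_c = 4.3 + 0.218573 = 4.51857 m.
A = πr²/2 = π × 0.515²/2 = 0.416614 m².
Resultant F = γ·h_c·A = 9.81 × 4.51857 × 0.416614 = 18.4673 kN.
I_c = (π/8 − 8/(9π))·r⁴ = 0.109757 × 0.515⁴ = 0.00772078 m⁴.
Centre of pressure: y_p = y_c + I_c/(y_c·A) = 4.51857 + 0.00772078/(4.51857 × 0.416614) = 4.51857 + 0.00410134 = 4.52267 m along the plane.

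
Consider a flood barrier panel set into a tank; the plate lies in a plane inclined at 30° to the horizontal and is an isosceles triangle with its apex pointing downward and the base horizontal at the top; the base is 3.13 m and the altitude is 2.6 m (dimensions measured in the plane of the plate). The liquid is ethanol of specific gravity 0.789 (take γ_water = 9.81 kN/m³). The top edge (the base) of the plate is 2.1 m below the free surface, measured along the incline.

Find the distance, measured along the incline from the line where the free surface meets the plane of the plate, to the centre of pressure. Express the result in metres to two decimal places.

y_p = 3.09 m

γ = 0.789 × 9.81 = 7.74009 kN/m³.
Let θ = 30° be the plate's angle to the horizontal; measure y along the incline from where the plane meets the free surface. Vertical depth h = y·sinθ with sinθ = 0.500000.
With the apex down, the centroid sits h/3 = 2.6/3 = 0.866667 m below the base (the top edge), so y_c = 2.1 + 0.866667 = 2.96667 m and h_c = 2.96667 × 0.500000 = 1.48334 m.
A = ½ × 3.13 × 2.6 = 4.069 m².
Resultant F = γ·h_c·A = 7.74009 × 1.48334 × 4.069 = 46.7169 kN.
I_c = b·h³/36 = 3.13 × 2.6³/36 = 1.52814 m⁴.
Centre of pressure: y_p = y_c + I_c/(y_c·A) = 2.96667 + 1.52814/(2.96667 × 4.069) = 2.96667 + 0.126592 = 3.09326 m along the plane.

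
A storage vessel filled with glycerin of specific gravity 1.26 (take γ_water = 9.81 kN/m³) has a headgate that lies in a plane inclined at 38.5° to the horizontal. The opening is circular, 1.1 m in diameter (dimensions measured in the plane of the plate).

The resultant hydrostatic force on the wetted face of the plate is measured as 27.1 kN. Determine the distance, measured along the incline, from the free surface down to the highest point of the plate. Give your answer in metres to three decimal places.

γ = 1.26 × 9.81 = 12.3606 kN/m³.
A = π(0.55)² = 0.950332 m².
From F = γ·h_c·A, the centroid depth is h_c = 27.1/(12.3606 × 0.950332) = 2.30704 m.
Let θ = 38.5° be the plate's angle to the horizontal; measure y along the incline from where the plane meets the free surface. Vertical depth h = y·sinθ with sinθ = 0.622515.
Along the incline, y_c = h_c/sinθ = 2.30704/0.622515 = 3.706 m.
The centroid is at the centre, 0.55 m below the top of the plate, so the highest point sits at y_top = 3.706 − 0.55 = 3.156 m along the incline.

y_top ≈ 3.156 m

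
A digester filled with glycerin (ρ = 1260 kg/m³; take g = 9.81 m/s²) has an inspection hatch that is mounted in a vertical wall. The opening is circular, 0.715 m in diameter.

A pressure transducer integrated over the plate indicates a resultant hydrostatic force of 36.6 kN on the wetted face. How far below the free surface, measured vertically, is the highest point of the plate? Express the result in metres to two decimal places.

d_top ≈ 7.02 m

γ = ρg = 1260 × 9.81 / 1000 = 12.3606 kN/m³.
A = π(0.3575)² = 0.401515 m².
From F = γ·h_c·A, the centroid depth is h_c = 36.6/(12.3606 × 0.401515) = 7.37462 m.
The centroid is at the centre, 0.3575 m below the top of the plate, so the highest point sits at h_top = 7.37462 − 0.3575 = 7.01712 m below the surface.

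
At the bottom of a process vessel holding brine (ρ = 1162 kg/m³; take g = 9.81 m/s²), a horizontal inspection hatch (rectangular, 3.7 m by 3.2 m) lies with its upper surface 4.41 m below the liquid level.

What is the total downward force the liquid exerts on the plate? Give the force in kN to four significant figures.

F ≈ 595.2 kN

γ = ρg = 1162 × 9.81 / 1000 = 11.39922 kN/m³.
The plate is horizontal, so pressure is uniform at p = γ·h = 11.39922 × 4.41 = 50.2706 kN/m².
A = 3.7 × 3.2 = 11.84 m².
F = p·A = 50.2706 × 11.84 = 595.204 kN.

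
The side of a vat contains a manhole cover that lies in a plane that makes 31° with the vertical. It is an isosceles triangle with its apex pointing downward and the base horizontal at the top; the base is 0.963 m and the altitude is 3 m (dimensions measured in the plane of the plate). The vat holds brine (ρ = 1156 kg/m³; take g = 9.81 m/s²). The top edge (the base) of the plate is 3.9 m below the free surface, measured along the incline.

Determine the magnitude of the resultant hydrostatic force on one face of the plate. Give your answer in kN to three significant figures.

F ≈ 68.8 kN

γ = ρg = 1156 × 9.81 / 1000 = 11.34036 kN/m³.
The plate makes 31° with the vertical, i.e. θ = 90° − 31° = 59° to the horizontal. Measuring y along the incline from the free-surface line, vertical depth h = y·sinθ with sinθ = 0.857167.
With the apex down, the centroid sits h/3 = 3/3 = 1 m below the base (the top edge), so y_c = 3.9 + 1 = 4.9 m and h_c = 4.9 × 0.857167 = 4.20012 m.
A = ½ × 0.963 × 3 = 1.4445 m².
Resultant F = γ·h_c·A = 11.34036 × 4.20012 × 1.4445 = 68.8028 kN.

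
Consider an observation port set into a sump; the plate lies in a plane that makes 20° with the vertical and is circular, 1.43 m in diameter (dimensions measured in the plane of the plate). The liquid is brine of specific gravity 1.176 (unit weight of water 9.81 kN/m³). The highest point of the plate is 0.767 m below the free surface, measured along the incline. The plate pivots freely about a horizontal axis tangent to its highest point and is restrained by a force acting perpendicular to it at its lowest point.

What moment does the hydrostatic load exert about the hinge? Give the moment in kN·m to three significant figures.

M ≈ 20.7 kN·m

γ = 1.176 × 9.81 = 11.53656 kN/m³.
The plate makes 20° with the vertical, i.e. θ = 90° − 20° = 70° to the horizontal. Measuring y along the incline from the free-surface line, vertical depth h = y·sinθ with sinθ = 0.939693.
The centroid is at the centre, 0.715 m below the top of the plate, so y_c = 0.767 + 0.715 = 1.482 m and h_c = 1.482 × 0.939693 = 1.39263 m.
A = π(0.715)² = 1.60606 m².
Resultant F = γ·h_c·A = 11.53656 × 1.39263 × 1.60606 = 25.8032 kN.
I_c = πr⁴/4 = π × 0.715⁴/4 = 0.205265 m⁴.
Centre of pressure: y_p = y_c + I_c/(y_c·A) = 1.482 + 0.205265/(1.482 × 1.60606) = 1.482 + 0.0862392 = 1.56824 m along the plane.
The resultant acts 0.715 + 0.0862392 = 0.801239 m (along the plate) below the hinge at the top edge, so the moment about the hinge is M = F × 0.801239 = 25.8032 × 0.801239 = 20.6745 kN·m.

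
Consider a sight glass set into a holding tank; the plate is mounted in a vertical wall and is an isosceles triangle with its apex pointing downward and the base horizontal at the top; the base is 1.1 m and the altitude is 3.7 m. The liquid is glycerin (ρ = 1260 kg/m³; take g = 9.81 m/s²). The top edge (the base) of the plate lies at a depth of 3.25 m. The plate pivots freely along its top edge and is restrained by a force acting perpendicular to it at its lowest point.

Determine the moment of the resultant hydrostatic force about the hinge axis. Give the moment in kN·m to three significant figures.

γ = ρg = 1260 × 9.81 / 1000 = 12.3606 kN/m³.
With the apex down, the centroid sits h/3 = 3.7/3 = 1.23333 m below the base (the top edge), so the centroid depth is h_c = 3.25 + 1.23333 = 4.48333 m.
A = ½ × 1.1 × 3.7 = 2.035 m².
Resultant F = γ·h_c·A = 12.3606 × 4.48333 × 2.035 = 112.773 kN.
I_c = b·h³/36 = 1.1 × 3.7³/36 = 1.54773 m⁴.
Centre of pressure: y_p = y_c + I_c/(y_c·A) = 4.48333 + 1.54773/(4.48333 × 2.035) = 4.48333 + 0.169641 = 4.65297 m along the plane.
The resultant acts 1.23333 + 0.169641 = 1.40297 m (along the plate) below the hinge at the top edge, so the moment about the hinge is M = F × 1.40297 = 112.773 × 1.40297 = 158.217 kN·m.

M ≈ 158 kN·m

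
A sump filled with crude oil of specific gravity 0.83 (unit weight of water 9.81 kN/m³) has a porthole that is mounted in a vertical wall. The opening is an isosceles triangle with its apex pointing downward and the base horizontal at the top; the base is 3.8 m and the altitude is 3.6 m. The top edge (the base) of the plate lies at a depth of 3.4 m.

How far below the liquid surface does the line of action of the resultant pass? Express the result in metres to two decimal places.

γ = 0.83 × 9.81 = 8.1423 kN/m³.
With the apex down, the centroid sits h/3 = 3.6/3 = 1.2 m below the base (the top edge), so the centroid depth is h_c = 3.4 + 1.2 = 4.6 m.
A = ½ × 3.8 × 3.6 = 6.84 m².
Resultant F = γ·h_c·A = 8.1423 × 4.6 × 6.84 = 256.189 kN.
I_c = b·h³/36 = 3.8 × 3.6³/36 = 4.9248 m⁴.
Centre of pressure: y_p = y_c + I_c/(y_c·A) = 4.6 + 4.9248/(4.6 × 6.84) = 4.6 + 0.156522 = 4.75652 m along the plane.

h_p = 4.76 m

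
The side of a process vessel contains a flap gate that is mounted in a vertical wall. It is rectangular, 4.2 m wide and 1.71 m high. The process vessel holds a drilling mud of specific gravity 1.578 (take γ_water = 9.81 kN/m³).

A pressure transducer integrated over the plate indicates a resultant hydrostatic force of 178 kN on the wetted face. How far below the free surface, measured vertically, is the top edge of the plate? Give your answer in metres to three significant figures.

γ = 1.578 × 9.81 = 15.48018 kN/m³.
A = 4.2 × 1.71 = 7.182 m².
From F = γ·h_c·A, the centroid depth is h_c = 178/(15.48018 × 7.182) = 1.60103 m.
The centroid lies 1.71/2 = 0.855 m below the top edge, so the top edge sits at h_top = 1.60103 − 0.855 = 0.74603 m below the surface.

d_top ≈ 0.746 m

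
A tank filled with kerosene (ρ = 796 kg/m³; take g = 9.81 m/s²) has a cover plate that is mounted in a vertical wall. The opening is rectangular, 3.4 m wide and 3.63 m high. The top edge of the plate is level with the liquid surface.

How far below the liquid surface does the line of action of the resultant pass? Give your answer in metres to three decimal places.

γ = ρg = 796 × 9.81 / 1000 = 7.80876 kN/m³.
The centroid lies 3.63/2 = 1.815 m below the top edge, so the centroid depth is h_c = 1.815 m.
A = 3.4 × 3.63 = 12.342 m².
Resultant F = γ·h_c·A = 7.80876 × 1.815 × 12.342 = 174.922 kN.
I_c = b·h³/12 = 3.4 × 3.63³/12 = 13.5524 m⁴.
Centre of pressure: y_p = y_c + I_c/(y_c·A) = 1.815 + 13.5524/(1.815 × 12.342) = 1.815 + 0.604998 = 2.42 m along the plane.

h_p = 2.420 m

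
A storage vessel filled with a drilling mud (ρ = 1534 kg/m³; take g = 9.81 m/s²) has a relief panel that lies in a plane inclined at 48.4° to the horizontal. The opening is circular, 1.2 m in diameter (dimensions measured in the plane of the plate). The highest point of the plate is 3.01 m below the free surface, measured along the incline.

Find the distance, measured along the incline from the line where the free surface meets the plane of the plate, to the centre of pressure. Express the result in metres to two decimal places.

γ = ρg = 1534 × 9.81 / 1000 = 15.04854 kN/m³.
Let θ = 48.4° be the plate's angle to the horizontal; measure y along the incline from where the plane meets the free surface. Vertical depth h = y·sinθ with sinθ = 0.747798.
The centroid is at the centre, 0.6 m below the top of the plate, so y_c = 3.01 + 0.6 = 3.61 m and h_c = 3.61 × 0.747798 = 2.69955 m.
A = π(0.6)² = 1.13097 m².
Resultant F = γ·h_c·A = 15.04854 × 2.69955 × 1.13097 = 45.9448 kN.
I_c = πr⁴/4 = π × 0.6⁴/4 = 0.101788 m⁴.
Centre of pressure: y_p = y_c + I_c/(y_c·A) = 3.61 + 0.101788/(3.61 × 1.13097) = 3.61 + 0.0249309 = 3.63493 m along the plane.

y_p = 3.63 m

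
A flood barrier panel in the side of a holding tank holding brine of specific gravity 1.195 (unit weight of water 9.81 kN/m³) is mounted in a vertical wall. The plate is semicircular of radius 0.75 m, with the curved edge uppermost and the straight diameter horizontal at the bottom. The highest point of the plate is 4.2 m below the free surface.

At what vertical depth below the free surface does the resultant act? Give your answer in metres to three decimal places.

h_p = 4.640 m

γ = 1.195 × 9.81 = 11.72295 kN/m³.
The centroid lies 4r/(3π) = 0.31831 m above the diameter, so r − 4r/(3π) = 0.75 − 0.31831 = 0.43169 m below the topmost point, so the centroid depth is h_c = 4.2 + 0.43169 = 4.63169 m.
A = πr²/2 = π × 0.75²/2 = 0.883573 m².
Resultant F = γ·h_c·A = 11.72295 × 4.63169 × 0.883573 = 47.9754 kN.
I_c = (π/8 − 8/(9π))·r⁴ = 0.109757 × 0.75⁴ = 0.0347278 m⁴.
Centre of pressure: y_p = y_c + I_c/(y_c·A) = 4.63169 + 0.0347278/(4.63169 × 0.883573) = 4.63169 + 0.00848585 = 4.64018 m along the plane.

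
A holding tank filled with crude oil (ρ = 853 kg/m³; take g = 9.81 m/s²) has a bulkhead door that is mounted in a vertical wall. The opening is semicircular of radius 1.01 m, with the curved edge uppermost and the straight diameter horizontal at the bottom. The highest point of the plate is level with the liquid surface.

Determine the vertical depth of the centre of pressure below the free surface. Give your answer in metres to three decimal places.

h_p = 0.704 m

γ = ρg = 853 × 9.81 / 1000 = 8.36793 kN/m³.
The centroid lies 4r/(3π) = 0.428657 m above the diameter, so r − 4r/(3π) = 1.01 − 0.428657 = 0.581343 m below the topmost point, so the centroid depth is h_c = 0.581343 m.
A = πr²/2 = π × 1.01²/2 = 1.60237 m².
Resultant F = γ·h_c·A = 8.36793 × 0.581343 × 1.60237 = 7.79495 kN.
I_c = (π/8 − 8/(9π))·r⁴ = 0.109757 × 1.01⁴ = 0.114214 m⁴.
Centre of pressure: y_p = y_c + I_c/(y_c·A) = 0.581343 + 0.114214/(0.581343 × 1.60237) = 0.581343 + 0.122609 = 0.703952 m along the plane.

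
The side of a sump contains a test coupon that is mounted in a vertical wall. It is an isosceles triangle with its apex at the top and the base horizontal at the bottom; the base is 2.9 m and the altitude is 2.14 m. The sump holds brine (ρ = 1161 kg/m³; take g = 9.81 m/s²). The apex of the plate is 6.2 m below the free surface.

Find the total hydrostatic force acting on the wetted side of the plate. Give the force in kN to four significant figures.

F ≈ 269.5 kN

γ = ρg = 1161 × 9.81 / 1000 = 11.38941 kN/m³.
With the apex up, the centroid sits 2h/3 = 2 × 2.14/3 = 1.42667 m below the apex, so the centroid depth is h_c = 6.2 + 1.42667 = 7.62667 m.
A = ½ × 2.9 × 2.14 = 3.103 m².
Resultant F = γ·h_c·A = 11.38941 × 7.62667 × 3.103 = 269.537 kN.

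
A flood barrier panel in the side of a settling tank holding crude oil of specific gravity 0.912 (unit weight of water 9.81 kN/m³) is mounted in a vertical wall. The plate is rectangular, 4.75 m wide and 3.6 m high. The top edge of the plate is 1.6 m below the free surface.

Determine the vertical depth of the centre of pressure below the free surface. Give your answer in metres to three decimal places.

γ = 0.912 × 9.81 = 8.94672 kN/m³.
The centroid lies 3.6/2 = 1.8 m below the top edge, so the centroid depth is h_c = 1.6 + 1.8 = 3.4 m.
A = 4.75 × 3.6 = 17.1 m².
Resultant F = γ·h_c·A = 8.94672 × 3.4 × 17.1 = 520.162 kN.
I_c = b·h³/12 = 4.75 × 3.6³/12 = 18.468 m⁴.
Centre of pressure: y_p = y_c + I_c/(y_c·A) = 3.4 + 18.468/(3.4 × 17.1) = 3.4 + 0.317647 = 3.71765 m along the plane.

h_p = 3.718 m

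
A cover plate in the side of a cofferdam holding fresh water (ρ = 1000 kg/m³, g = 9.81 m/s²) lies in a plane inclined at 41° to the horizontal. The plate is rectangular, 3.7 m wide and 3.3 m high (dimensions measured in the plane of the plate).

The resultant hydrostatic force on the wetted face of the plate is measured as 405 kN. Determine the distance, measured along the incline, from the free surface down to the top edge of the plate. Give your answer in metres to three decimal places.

y_top ≈ 3.504 m

γ = ρg = 1000 × 9.81 = 9810 N/m³ = 9.81 kN/m³.
A = 3.7 × 3.3 = 12.21 m².
From F = γ·h_c·A, the centroid depth is h_c = 405/(9.81 × 12.21) = 3.3812 m.
Let θ = 41° be the plate's angle to the horizontal; measure y along the incline from where the plane meets the free surface. Vertical depth h = y·sinθ with sinθ = 0.656059.
Along the incline, y_c = h_c/sinθ = 3.3812/0.656059 = 5.1538 m.
The centroid lies 3.3/2 = 1.65 m below the top edge, so the top edge sits at y_top = 5.1538 − 1.65 = 3.5038 m along the incline.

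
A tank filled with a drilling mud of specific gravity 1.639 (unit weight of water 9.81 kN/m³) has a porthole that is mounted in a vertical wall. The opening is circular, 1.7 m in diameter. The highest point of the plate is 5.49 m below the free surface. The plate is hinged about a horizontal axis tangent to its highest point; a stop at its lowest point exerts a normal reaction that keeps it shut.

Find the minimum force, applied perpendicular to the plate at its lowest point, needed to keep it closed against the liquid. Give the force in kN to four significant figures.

γ = 1.639 × 9.81 = 16.07859 kN/m³.
The centroid is at the centre, 0.85 m below the top of the plate, so the centroid depth is h_c = 5.49 + 0.85 = 6.34 m.
A = π(0.85)² = 2.2698 m².
Resultant F = γ·h_c·A = 16.07859 × 6.34 × 2.2698 = 231.379 kN.
I_c = πr⁴/4 = π × 0.85⁴/4 = 0.409983 m⁴.
Centre of pressure: y_p = y_c + I_c/(y_c·A) = 6.34 + 0.409983/(6.34 × 2.2698) = 6.34 + 0.0284898 = 6.36849 m along the plane.
The resultant acts 0.85 + 0.0284898 = 0.87849 m (along the plate) below the hinge at the top edge, so the moment about the hinge is M = F × 0.87849 = 231.379 × 0.87849 = 203.264 kN·m.
A normal force at the bottom, 1.7 m from the hinge, must supply this moment: P = 203.264/1.7 = 119.567 kN.

P ≈ 119.6 kN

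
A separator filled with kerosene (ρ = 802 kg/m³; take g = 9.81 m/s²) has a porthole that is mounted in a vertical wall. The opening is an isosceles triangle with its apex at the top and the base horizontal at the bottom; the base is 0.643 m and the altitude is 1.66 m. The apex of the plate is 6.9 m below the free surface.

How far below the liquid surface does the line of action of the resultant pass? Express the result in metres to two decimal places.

h_p = 8.03 m

γ = ρg = 802 × 9.81 / 1000 = 7.86762 kN/m³.
With the apex up, the centroid sits 2h/3 = 2 × 1.66/3 = 1.10667 m below the apex, so the centroid depth is h_c = 6.9 + 1.10667 = 8.00667 m.
A = ½ × 0.643 × 1.66 = 0.53369 m².
Resultant F = γ·h_c·A = 7.86762 × 8.00667 × 0.53369 = 33.619 kN.
I_c = b·h³/36 = 0.643 × 1.66³/36 = 0.081702 m⁴.
Centre of pressure: y_p = y_c + I_c/(y_c·A) = 8.00667 + 0.081702/(8.00667 × 0.53369) = 8.00667 + 0.0191202 = 8.02579 m along the plane.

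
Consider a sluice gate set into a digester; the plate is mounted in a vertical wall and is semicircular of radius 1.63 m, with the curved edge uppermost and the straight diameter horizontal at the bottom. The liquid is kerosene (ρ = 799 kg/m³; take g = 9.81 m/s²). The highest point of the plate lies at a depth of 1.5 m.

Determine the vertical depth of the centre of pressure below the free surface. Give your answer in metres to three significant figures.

γ = ρg = 799 × 9.81 / 1000 = 7.83819 kN/m³.
The centroid lies 4r/(3π) = 0.691793 m above the diameter, so r − 4r/(3π) = 1.63 − 0.691793 = 0.938207 m below the topmost point, so the centroid depth is h_c = 1.5 + 0.938207 = 2.43821 m.
A = πr²/2 = π × 1.63²/2 = 4.17345 m².
Resultant F = γ·h_c·A = 7.83819 × 2.43821 × 4.17345 = 79.7594 kN.
I_c = (π/8 − 8/(9π))·r⁴ = 0.109757 × 1.63⁴ = 0.774788 m⁴.
Centre of pressure: y_p = y_c + I_c/(y_c·A) = 2.43821 + 0.774788/(2.43821 × 4.17345) = 2.43821 + 0.0761406 = 2.51435 m along the plane.

h_p = 2.51 m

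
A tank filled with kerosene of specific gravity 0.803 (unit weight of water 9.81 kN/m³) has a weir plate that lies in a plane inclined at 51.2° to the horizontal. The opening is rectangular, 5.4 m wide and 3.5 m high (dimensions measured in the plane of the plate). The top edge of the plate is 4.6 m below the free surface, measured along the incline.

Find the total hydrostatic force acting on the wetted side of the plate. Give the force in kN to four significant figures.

F ≈ 736.8 kN

γ = 0.803 × 9.81 = 7.87743 kN/m³.
Let θ = 51.2° be the plate's angle to the horizontal; measure y along the incline from where the plane meets the free surface. Vertical depth h = y·sinθ with sinθ = 0.779338.
The centroid lies 3.5/2 = 1.75 m below the top edge, so y_c = 4.6 + 1.75 = 6.35 m and h_c = 6.35 × 0.779338 = 4.9488 m.
A = 5.4 × 3.5 = 18.9 m².
Resultant F = γ·h_c·A = 7.87743 × 4.9488 × 18.9 = 736.794 kN.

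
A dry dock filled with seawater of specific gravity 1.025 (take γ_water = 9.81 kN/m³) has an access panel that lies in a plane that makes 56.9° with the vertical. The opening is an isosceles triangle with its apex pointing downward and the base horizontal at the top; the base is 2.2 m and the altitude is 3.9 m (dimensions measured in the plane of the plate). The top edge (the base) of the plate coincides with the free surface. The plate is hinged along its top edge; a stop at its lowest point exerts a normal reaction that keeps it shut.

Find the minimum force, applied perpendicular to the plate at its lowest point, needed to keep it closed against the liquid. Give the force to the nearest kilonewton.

P ≈ 15 kN

γ = 1.025 × 9.81 = 10.05525 kN/m³.
The plate makes 56.9° with the vertical, i.e. θ = 90° − 56.9° = 33.1° to the horizontal. Measuring y along the incline from the free-surface line, vertical depth h = y·sinθ with sinθ = 0.546102.
With the apex down, the centroid sits h/3 = 3.9/3 = 1.3 m below the base (the top edge), so y_c = 1.3 m and h_c = 1.3 × 0.546102 = 0.709933 m.
A = ½ × 2.2 × 3.9 = 4.29 m².
Resultant F = γ·h_c·A = 10.05525 × 0.709933 × 4.29 = 30.6244 kN.
I_c = b·h³/36 = 2.2 × 3.9³/36 = 3.62505 m⁴.
Centre of pressure: y_p = y_c + I_c/(y_c·A) = 1.3 + 3.62505/(1.3 × 4.29) = 1.3 + 0.65 = 1.95 m along the plane.
The resultant acts 1.3 + 0.65 = 1.95 m (along the plate) below the hinge at the top edge, so the moment about the hinge is M = F × 1.95 = 30.6244 × 1.95 = 59.7176 kN·m.
A normal force at the bottom, 3.9 m from the hinge, must supply this moment: P = 59.7176/3.9 = 15.3122 kN.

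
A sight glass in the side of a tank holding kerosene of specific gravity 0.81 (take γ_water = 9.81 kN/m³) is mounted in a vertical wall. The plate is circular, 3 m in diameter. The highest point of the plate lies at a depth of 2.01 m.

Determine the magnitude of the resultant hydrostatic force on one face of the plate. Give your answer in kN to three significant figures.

F ≈ 197 kN

γ = 0.81 × 9.81 = 7.9461 kN/m³.
The centroid is at the centre, 1.5 m below the top of the plate, so the centroid depth is h_c = 2.01 + 1.5 = 3.51 m.
A = π(1.5)² = 7.06858 m².
Resultant F = γ·h_c·A = 7.9461 × 3.51 × 7.06858 = 197.148 kN.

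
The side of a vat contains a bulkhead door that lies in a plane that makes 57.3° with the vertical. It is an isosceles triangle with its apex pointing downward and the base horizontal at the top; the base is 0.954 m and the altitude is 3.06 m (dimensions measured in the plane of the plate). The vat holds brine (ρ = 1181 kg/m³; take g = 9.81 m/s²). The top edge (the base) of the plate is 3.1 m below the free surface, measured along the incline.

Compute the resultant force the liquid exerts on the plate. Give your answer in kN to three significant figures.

F ≈ 37.6 kN

γ = ρg = 1181 × 9.81 / 1000 = 11.58561 kN/m³.
The plate makes 57.3° with the vertical, i.e. θ = 90° − 57.3° = 32.7° to the horizontal. Measuring y along the incline from the free-surface line, vertical depth h = y·sinθ with sinθ = 0.540240.
With the apex down, the centroid sits h/3 = 3.06/3 = 1.02 m below the base (the top edge), so y_c = 3.1 + 1.02 = 4.12 m and h_c = 4.12 × 0.540240 = 2.22579 m.
A = ½ × 0.954 × 3.06 = 1.45962 m².
Resultant F = γ·h_c·A = 11.58561 × 2.22579 × 1.45962 = 37.6394 kN.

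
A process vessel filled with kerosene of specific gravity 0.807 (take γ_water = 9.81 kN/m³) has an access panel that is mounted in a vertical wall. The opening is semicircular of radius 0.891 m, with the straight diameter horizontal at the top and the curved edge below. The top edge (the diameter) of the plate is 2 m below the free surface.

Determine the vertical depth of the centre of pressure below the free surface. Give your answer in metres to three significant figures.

h_p = 2.40 m

γ = 0.807 × 9.81 = 7.91667 kN/m³.
The centroid of a semicircle lies 4r/(3π) = 0.378152 m from the diameter, here below the top edge, so the centroid depth is h_c = 2 + 0.378152 = 2.37815 m.
A = πr²/2 = π × 0.891²/2 = 1.24703 m².
Resultant F = γ·h_c·A = 7.91667 × 2.37815 × 1.24703 = 23.4779 kN.
I_c = (π/8 − 8/(9π))·r⁴ = 0.109757 × 0.891⁴ = 0.069174 m⁴.
Centre of pressure: y_p = y_c + I_c/(y_c·A) = 2.37815 + 0.069174/(2.37815 × 1.24703) = 2.37815 + 0.0233253 = 2.40148 m along the plane.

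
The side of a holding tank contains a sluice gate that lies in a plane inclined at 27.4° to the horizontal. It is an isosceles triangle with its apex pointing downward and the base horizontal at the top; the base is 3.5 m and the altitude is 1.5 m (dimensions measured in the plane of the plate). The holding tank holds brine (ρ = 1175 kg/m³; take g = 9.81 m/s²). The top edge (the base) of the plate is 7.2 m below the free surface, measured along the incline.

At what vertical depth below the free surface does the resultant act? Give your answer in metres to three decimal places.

γ = ρg = 1175 × 9.81 / 1000 = 11.52675 kN/m³.
Let θ = 27.4° be the plate's angle to the horizontal; measure y along the incline from where the plane meets the free surface. Vertical depth h = y·sinθ with sinθ = 0.460200.
With the apex down, the centroid sits h/3 = 1.5/3 = 0.5 m below the base (the top edge), so y_c = 7.2 + 0.5 = 7.7 m and h_c = 7.7 × 0.460200 = 3.54354 m.
A = ½ × 3.5 × 1.5 = 2.625 m².
Resultant F = γ·h_c·A = 11.52675 × 3.54354 × 2.625 = 107.219 kN.
I_c = b·h³/36 = 3.5 × 1.5³/36 = 0.328125 m⁴.
Centre of pressure: y_p = y_c + I_c/(y_c·A) = 7.7 + 0.328125/(7.7 × 2.625) = 7.7 + 0.0162338 = 7.71623 m along the plane.
Vertically, h_p = y_p·sinθ = 7.71623 × 0.460200 = 3.55101 m.

h_p = 3.551 m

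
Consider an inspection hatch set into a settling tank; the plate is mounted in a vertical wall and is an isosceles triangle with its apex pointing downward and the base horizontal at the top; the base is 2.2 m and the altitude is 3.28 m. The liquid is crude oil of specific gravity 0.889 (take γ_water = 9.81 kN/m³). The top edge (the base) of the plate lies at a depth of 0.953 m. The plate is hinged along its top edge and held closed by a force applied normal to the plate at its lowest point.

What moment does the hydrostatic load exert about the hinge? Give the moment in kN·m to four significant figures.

M ≈ 89.21 kN·m

γ = 0.889 × 9.81 = 8.72109 kN/m³.
With the apex down, the centroid sits h/3 = 3.28/3 = 1.09333 m below the base (the top edge), so the centroid depth is h_c = 0.953 + 1.09333 = 2.04633 m.
A = ½ × 2.2 × 3.28 = 3.608 m².
Resultant F = γ·h_c·A = 8.72109 × 2.04633 × 3.608 = 64.3892 kN.
I_c = b·h³/36 = 2.2 × 3.28³/36 = 2.15646 m⁴.
Centre of pressure: y_p = y_c + I_c/(y_c·A) = 2.04633 + 2.15646/(2.04633 × 3.608) = 2.04633 + 0.292078 = 2.33841 m along the plane.
The resultant acts 1.09333 + 0.292078 = 1.38541 m (along the plate) below the hinge at the top edge, so the moment about the hinge is M = F × 1.38541 = 64.3892 × 1.38541 = 89.2054 kN·m.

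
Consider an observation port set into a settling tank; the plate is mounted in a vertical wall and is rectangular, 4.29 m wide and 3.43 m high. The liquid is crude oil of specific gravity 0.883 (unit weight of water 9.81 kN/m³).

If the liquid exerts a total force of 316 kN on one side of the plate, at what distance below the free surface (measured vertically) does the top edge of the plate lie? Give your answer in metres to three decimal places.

γ = 0.883 × 9.81 = 8.66223 kN/m³.
A = 4.29 × 3.43 = 14.7147 m².
From F = γ·h_c·A, the centroid depth is h_c = 316/(8.66223 × 14.7147) = 2.47917 m.
The centroid lies 3.43/2 = 1.715 m below the top edge, so the top edge sits at h_top = 2.47917 − 1.715 = 0.76417 m below the surface.

d_top ≈ 0.764 m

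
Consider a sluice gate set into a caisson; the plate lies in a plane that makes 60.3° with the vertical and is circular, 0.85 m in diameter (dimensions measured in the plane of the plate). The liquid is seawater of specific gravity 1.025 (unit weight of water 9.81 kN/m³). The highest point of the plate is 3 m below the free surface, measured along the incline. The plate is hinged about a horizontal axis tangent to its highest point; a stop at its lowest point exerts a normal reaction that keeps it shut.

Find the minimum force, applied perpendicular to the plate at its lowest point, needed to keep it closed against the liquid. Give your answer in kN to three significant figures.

γ = 1.025 × 9.81 = 10.05525 kN/m³.
The plate makes 60.3° with the vertical, i.e. θ = 90° − 60.3° = 29.7° to the horizontal. Measuring y along the incline from the free-surface line, vertical depth h = y·sinθ with sinθ = 0.495459.
The centroid is at the centre, 0.425 m below the top of the plate, so y_c = 3 + 0.425 = 3.425 m and h_c = 3.425 × 0.495459 = 1.69695 m.
A = π(0.425)² = 0.56745 m².
Resultant F = γ·h_c·A = 10.05525 × 1.69695 × 0.56745 = 9.68254 kN.
I_c = πr⁴/4 = π × 0.425⁴/4 = 0.0256239 m⁴.
Centre of pressure: y_p = y_c + I_c/(y_c·A) = 3.425 + 0.0256239/(3.425 × 0.56745) = 3.425 + 0.0131843 = 3.43818 m along the plane.
The resultant acts 0.425 + 0.0131843 = 0.438184 m (along the plate) below the hinge at the top edge, so the moment about the hinge is M = F × 0.438184 = 9.68254 × 0.438184 = 4.24273 kN·m.
A normal force at the bottom, 0.85 m from the hinge, must supply this moment: P = 4.24273/0.85 = 4.99145 kN.

P ≈ 4.99 kN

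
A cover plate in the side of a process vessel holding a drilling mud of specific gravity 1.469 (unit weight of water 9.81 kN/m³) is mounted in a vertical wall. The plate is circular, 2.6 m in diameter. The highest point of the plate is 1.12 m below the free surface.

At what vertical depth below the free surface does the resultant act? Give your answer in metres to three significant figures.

h_p = 2.59 m

γ = 1.469 × 9.81 = 14.41089 kN/m³.
The centroid is at the centre, 1.3 m below the top of the plate, so the centroid depth is h_c = 1.12 + 1.3 = 2.42 m.
A = π(1.3)² = 5.30929 m².
Resultant F = γ·h_c·A = 14.41089 × 2.42 × 5.30929 = 185.158 kN.
I_c = πr⁴/4 = π × 1.3⁴/4 = 2.24318 m⁴.
Centre of pressure: y_p = y_c + I_c/(y_c·A) = 2.42 + 2.24318/(2.42 × 5.30929) = 2.42 + 0.174587 = 2.59459 m along the plane.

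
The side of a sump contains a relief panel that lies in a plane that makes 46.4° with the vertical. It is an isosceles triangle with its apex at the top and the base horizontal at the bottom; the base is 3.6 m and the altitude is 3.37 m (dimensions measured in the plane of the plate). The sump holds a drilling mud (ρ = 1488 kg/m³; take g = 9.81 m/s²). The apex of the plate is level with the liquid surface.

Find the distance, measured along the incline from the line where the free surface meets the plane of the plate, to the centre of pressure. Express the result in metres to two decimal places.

γ = ρg = 1488 × 9.81 / 1000 = 14.59728 kN/m³.
The plate makes 46.4° with the vertical, i.e. θ = 90° − 46.4° = 43.6° to the horizontal. Measuring y along the incline from the free-surface line, vertical depth h = y·sinθ with sinθ = 0.689620.
With the apex up, the centroid sits 2h/3 = 2 × 3.37/3 = 2.24667 m below the apex, so y_c = 2.24667 m and h_c = 2.24667 × 0.689620 = 1.54935 m.
A = ½ × 3.6 × 3.37 = 6.066 m².
Resultant F = γ·h_c·A = 14.59728 × 1.54935 × 6.066 = 137.19 kN.
I_c = b·h³/36 = 3.6 × 3.37³/36 = 3.82728 m⁴.
Centre of pressure: y_p = y_c + I_c/(y_c·A) = 2.24667 + 3.82728/(2.24667 × 6.066) = 2.24667 + 0.280833 = 2.5275 m along the plane.

y_p = 2.53 m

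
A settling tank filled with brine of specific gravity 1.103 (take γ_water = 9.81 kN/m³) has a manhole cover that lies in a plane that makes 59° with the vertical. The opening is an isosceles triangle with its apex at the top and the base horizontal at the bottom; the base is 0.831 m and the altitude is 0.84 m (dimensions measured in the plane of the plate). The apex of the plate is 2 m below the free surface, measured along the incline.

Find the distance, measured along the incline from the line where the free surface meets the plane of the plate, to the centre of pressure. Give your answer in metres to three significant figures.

γ = 1.103 × 9.81 = 10.82043 kN/m³.
The plate makes 59° with the vertical, i.e. θ = 90° − 59° = 31° to the horizontal. Measuring y along the incline from the free-surface line, vertical depth h = y·sinθ with sinθ = 0.515038.
With the apex up, the centroid sits 2h/3 = 2 × 0.84/3 = 0.56 m below the apex, so y_c = 2 + 0.56 = 2.56 m and h_c = 2.56 × 0.515038 = 1.3185 m.
A = ½ × 0.831 × 0.84 = 0.34902 m².
Resultant F = γ·h_c·A = 10.82043 × 1.3185 × 0.34902 = 4.97938 kN.
I_c = b·h³/36 = 0.831 × 0.84³/36 = 0.0136816 m⁴.
Centre of pressure: y_p = y_c + I_c/(y_c·A) = 2.56 + 0.0136816/(2.56 × 0.34902) = 2.56 + 0.0153125 = 2.57531 m along the plane.

y_p = 2.58 m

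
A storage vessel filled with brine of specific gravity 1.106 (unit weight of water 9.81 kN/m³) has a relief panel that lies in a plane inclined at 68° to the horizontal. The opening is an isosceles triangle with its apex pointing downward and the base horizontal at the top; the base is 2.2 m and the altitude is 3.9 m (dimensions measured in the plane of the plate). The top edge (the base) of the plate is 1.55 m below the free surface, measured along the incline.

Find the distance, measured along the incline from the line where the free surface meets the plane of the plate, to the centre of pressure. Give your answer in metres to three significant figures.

y_p = 3.15 m

γ = 1.106 × 9.81 = 10.84986 kN/m³.
Let θ = 68° be the plate's angle to the horizontal; measure y along the incline from where the plane meets the free surface. Vertical depth h = y·sinθ with sinθ = 0.927184.
With the apex down, the centroid sits h/3 = 3.9/3 = 1.3 m below the base (the top edge), so y_c = 1.55 + 1.3 = 2.85 m and h_c = 2.85 × 0.927184 = 2.64247 m.
A = ½ × 2.2 × 3.9 = 4.29 m².
Resultant F = γ·h_c·A = 10.84986 × 2.64247 × 4.29 = 122.996 kN.
I_c = b·h³/36 = 2.2 × 3.9³/36 = 3.62505 m⁴.
Centre of pressure: y_p = y_c + I_c/(y_c·A) = 2.85 + 3.62505/(2.85 × 4.29) = 2.85 + 0.296491 = 3.14649 m along the plane.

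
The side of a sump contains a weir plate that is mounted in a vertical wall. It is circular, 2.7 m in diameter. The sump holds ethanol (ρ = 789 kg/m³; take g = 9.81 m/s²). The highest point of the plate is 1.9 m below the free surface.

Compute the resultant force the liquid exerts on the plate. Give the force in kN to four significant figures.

γ = ρg = 789 × 9.81 / 1000 = 7.74009 kN/m³.
The centroid is at the centre, 1.35 m below the top of the plate, so the centroid depth is h_c = 1.9 + 1.35 = 3.25 m.
A = π(1.35)² = 5.72555 m².
Resultant F = γ·h_c·A = 7.74009 × 3.25 × 5.72555 = 144.028 kN.

F ≈ 144.0 kN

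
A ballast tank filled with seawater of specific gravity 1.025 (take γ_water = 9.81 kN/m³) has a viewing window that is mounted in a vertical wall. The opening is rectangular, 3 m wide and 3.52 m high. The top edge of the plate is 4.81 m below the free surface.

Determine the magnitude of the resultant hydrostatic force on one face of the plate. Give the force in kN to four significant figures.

γ = 1.025 × 9.81 = 10.05525 kN/m³.
The centroid lies 3.52/2 = 1.76 m below the top edge, so the centroid depth is h_c = 4.81 + 1.76 = 6.57 m.
A = 3 × 3.52 = 10.56 m².
Resultant F = γ·h_c·A = 10.05525 × 6.57 × 10.56 = 697.625 kN.

F ≈ 697.6 kN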